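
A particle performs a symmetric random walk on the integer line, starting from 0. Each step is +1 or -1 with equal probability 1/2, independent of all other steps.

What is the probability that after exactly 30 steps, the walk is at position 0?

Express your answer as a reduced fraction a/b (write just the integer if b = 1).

To return to 0 after 30 steps: need exactly 15 steps of +1 and 15 of -1.
Favorable paths: C(30,15) = 155117520
Total paths: 2^30 = 1073741824
P = 155117520/1073741824 = 9694845/67108864

Answer: 9694845/67108864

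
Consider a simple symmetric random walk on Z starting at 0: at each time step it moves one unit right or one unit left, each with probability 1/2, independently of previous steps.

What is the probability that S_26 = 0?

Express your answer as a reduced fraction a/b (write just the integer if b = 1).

To return to 0 after 26 steps: need exactly 13 steps of +1 and 13 of -1.
Favorable paths: C(26,13) = 10400600
Total paths: 2^26 = 67108864
P = 10400600/67108864 = 1300075/8388608

Answer: 1300075/8388608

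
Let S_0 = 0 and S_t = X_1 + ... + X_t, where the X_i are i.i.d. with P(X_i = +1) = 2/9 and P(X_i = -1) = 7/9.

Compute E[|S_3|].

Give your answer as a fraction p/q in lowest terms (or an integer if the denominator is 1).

S_3 takes values m ≡ 1 (mod 2) with |m| ≤ 3; P(S_3=m) = C(3,(3+m)/2) · (2/9)^((3+m)/2) · (7/9)^((3-m)/2).
Distribution: P(S=-3)=343/729, P(S=-1)=98/243, P(S=1)=28/243, P(S=3)=8/729
E[|S_3|] = Σ_m |m|·P(S_3=m) = 53/27

Answer: 53/27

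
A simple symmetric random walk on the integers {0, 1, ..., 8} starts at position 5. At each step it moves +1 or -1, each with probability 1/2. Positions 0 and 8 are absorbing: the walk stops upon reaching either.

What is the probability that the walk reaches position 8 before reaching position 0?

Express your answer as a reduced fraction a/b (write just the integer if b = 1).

Symmetric walk (p = 1/2): the harmonic-function argument gives P(hit 8 before 0 | start at 5) = a/N.
P = 5/8 = 5/8

Answer: 5/8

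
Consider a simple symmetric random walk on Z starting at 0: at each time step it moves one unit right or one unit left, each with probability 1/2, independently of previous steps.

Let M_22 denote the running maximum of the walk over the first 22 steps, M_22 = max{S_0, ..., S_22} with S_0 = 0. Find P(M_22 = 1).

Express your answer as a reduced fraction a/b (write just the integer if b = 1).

Let M_22 = max(S_0,...,S_22). Use the reflection principle: for j ≥ 1, #{paths with M_22 ≥ j} = #{S_22 ≥ j} + #{S_22 ≥ j+1}.
By reflection, #{M_22 ≥ 1} = #{S_22 ≥ 1} + #{S_22 ≥ 2} = 1744436 + 1744436 = 3488872.
#{M_22 ≥ 2} = #{S_22 ≥ 2} + #{S_22 ≥ 3} = 1744436 + 1097790 = 2842226.
#{M_22 = 1} = 3488872 - 2842226 = 646646.
P(M_22 = 1) = 646646/4194304 = 323323/2097152

Answer: 323323/2097152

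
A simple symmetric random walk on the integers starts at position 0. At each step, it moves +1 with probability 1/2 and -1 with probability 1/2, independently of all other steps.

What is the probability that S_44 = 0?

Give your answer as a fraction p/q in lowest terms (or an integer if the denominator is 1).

Answer: 263012370465/2199023255552

Derivation:
To return to 0 after 44 steps: need exactly 22 steps of +1 and 22 of -1.
Favorable paths: C(44,22) = 2104098963720
Total paths: 2^44 = 17592186044416
P = 2104098963720/17592186044416 = 263012370465/2199023255552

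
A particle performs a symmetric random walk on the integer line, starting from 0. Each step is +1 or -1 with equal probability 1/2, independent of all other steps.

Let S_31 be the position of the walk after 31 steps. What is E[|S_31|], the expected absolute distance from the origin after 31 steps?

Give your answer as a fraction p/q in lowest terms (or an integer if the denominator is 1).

S_31 takes values m ≡ 1 (mod 2) with |m| ≤ 31; P(S_31=m) = C(31,(31+m)/2)/2^31.
Total paths: 2^31 = 2147483648
Distribution: P(S=-31)=1/2147483648, P(S=-29)=31/2147483648, P(S=-27)=465/2147483648, P(S=-25)=4495/2147483648, P(S=-23)=31465/2147483648, P(S=-21)=169911/2147483648, P(S=-19)=736281/2147483648, P(S=-17)=2629575/2147483648, P(S=-15)=7888725/2147483648, P(S=-13)=20160075/2147483648, P(S=-11)=44352165/2147483648, P(S=-9)=84672315/2147483648, P(S=-7)=141120525/2147483648, P(S=-5)=206253075/2147483648, P(S=-3)=265182525/2147483648, P(S=-1)=300540195/2147483648, P(S=1)=300540195/2147483648, P(S=3)=265182525/2147483648, P(S=5)=206253075/2147483648, P(S=7)=141120525/2147483648, P(S=9)=84672315/2147483648, P(S=11)=44352165/2147483648, P(S=13)=20160075/2147483648, P(S=15)=7888725/2147483648, P(S=17)=2629575/2147483648, P(S=19)=736281/2147483648, P(S=21)=169911/2147483648, P(S=23)=31465/2147483648, P(S=25)=4495/2147483648, P(S=27)=465/2147483648, P(S=29)=31/2147483648, P(S=31)=1/2147483648
E[|S_31|] = Σ_m |m|·P(S_31=m) = 9617286240/2147483648 = 300540195/67108864

Answer: 300540195/67108864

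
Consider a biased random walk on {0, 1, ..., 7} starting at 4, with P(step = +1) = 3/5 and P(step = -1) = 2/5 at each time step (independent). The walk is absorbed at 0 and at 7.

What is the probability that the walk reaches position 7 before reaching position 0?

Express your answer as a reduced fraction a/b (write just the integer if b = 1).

Biased walk: p = 3/5, q = 2/5, r = q/p = 2/3
Gambler's ruin: P(hit 7 before 0 | start at 4) = (1 - r^a)/(1 - r^N)
r^4 = 16/81; r^7 = 128/2187
P = (1 - 16/81) / (1 - 128/2187) = 65/81 / 2059/2187 = 1755/2059

Answer: 1755/2059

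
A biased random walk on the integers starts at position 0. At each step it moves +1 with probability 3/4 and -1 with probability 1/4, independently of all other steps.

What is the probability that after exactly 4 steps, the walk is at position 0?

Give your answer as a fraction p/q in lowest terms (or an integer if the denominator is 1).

To be at 0 after 4 steps: need exactly 2 steps of +1 and 2 of -1.
Number of such sequences: C(4,2) = 6
Each has probability (3/4)^2 · (1/4)^2 = 9/256
P = 6 · 9/256 = 27/128

Answer: 27/128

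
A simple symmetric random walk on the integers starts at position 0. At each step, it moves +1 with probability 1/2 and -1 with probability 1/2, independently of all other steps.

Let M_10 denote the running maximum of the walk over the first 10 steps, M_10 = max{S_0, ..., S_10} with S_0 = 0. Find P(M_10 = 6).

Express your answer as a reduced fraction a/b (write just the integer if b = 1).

Let M_10 = max(S_0,...,S_10). Use the reflection principle: for j ≥ 1, #{paths with M_10 ≥ j} = #{S_10 ≥ j} + #{S_10 ≥ j+1}.
By reflection, #{M_10 ≥ 6} = #{S_10 ≥ 6} + #{S_10 ≥ 7} = 56 + 11 = 67.
#{M_10 ≥ 7} = #{S_10 ≥ 7} + #{S_10 ≥ 8} = 11 + 11 = 22.
#{M_10 = 6} = 67 - 22 = 45.
P(M_10 = 6) = 45/1024 = 45/1024

Answer: 45/1024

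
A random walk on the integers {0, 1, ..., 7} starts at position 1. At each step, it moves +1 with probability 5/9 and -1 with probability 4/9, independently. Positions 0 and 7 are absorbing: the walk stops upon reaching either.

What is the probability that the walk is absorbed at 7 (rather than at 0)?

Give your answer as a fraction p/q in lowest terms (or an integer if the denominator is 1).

Biased walk: p = 5/9, q = 4/9, r = q/p = 4/5
Gambler's ruin: P(hit 7 before 0 | start at 1) = (1 - r^a)/(1 - r^N)
r^1 = 4/5; r^7 = 16384/78125
P = (1 - 4/5) / (1 - 16384/78125) = 1/5 / 61741/78125 = 15625/61741

Answer: 15625/61741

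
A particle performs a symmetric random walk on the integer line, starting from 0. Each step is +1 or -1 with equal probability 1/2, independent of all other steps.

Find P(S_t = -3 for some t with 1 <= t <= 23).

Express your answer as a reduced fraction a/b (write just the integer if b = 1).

Count via complement. Let g(t,s) = #length-t paths at position s with S_1..S_t all ≠ -3.
g(t,s) = g(t-1,s-1) + g(t-1,s+1) for s ≠ -3; g(t,-3) = 0.
t=0: g(0,0)=1
t=1: g(1,-1)=1 g(1,1)=1
t=2: g(2,-2)=1 g(2,0)=2 g(2,2)=1
t=3: g(3,-1)=3 g(3,1)=3 g(3,3)=1
t=4: g(4,-2)=3 g(4,0)=6 g(4,2)=4 g(4,4)=1
t=5: g(5,-1)=9 g(5,1)=10 g(5,3)=5 g(5,5)=1
t=6: g(6,-2)=9 g(6,0)=19 g(6,2)=15 g(6,4)=6 g(6,6)=1
t=7: g(7,-1)=28 g(7,1)=34 g(7,3)=21 g(7,5)=7 g(7,7)=1
t=8: g(8,-2)=28 g(8,0)=62 g(8,2)=55 g(8,4)=28 g(8,6)=8 g(8,8)=1
t=9: g(9,-1)=90 g(9,1)=117 g(9,3)=83 g(9,5)=36 g(9,7)=9 g(9,9)=1
t=10: g(10,-2)=90 g(10,0)=207 g(10,2)=200 g(10,4)=119 g(10,6)=45 g(10,8)=10 g(10,10)=1
t=11: g(11,-1)=297 g(11,1)=407 g(11,3)=319 g(11,5)=164 g(11,7)=55 g(11,9)=11 g(11,11)=1
t=12: g(12,-2)=297 g(12,0)=704 g(12,2)=726 g(12,4)=483 g(12,6)=219 g(12,8)=66 g(12,10)=12 g(12,12)=1
t=13: g(13,-1)=1001 g(13,1)=1430 g(13,3)=1209 g(13,5)=702 g(13,7)=285 g(13,9)=78 g(13,11)=13 g(13,13)=1
t=14: g(14,-2)=1001 g(14,0)=2431 g(14,2)=2639 g(14,4)=1911 g(14,6)=987 g(14,8)=363 g(14,10)=91 g(14,12)=14 g(14,14)=1
t=15: g(15,-1)=3432 g(15,1)=5070 g(15,3)=4550 g(15,5)=2898 g(15,7)=1350 g(15,9)=454 g(15,11)=105 g(15,13)=15 g(15,15)=1
t=16: g(16,-2)=3432 g(16,0)=8502 g(16,2)=9620 g(16,4)=7448 g(16,6)=4248 g(16,8)=1804 g(16,10)=559 g(16,12)=120 g(16,14)=16 g(16,16)=1
t=17: g(17,-1)=11934 g(17,1)=18122 g(17,3)=17068 g(17,5)=11696 g(17,7)=6052 g(17,9)=2363 g(17,11)=679 g(17,13)=136 g(17,15)=17 g(17,17)=1
t=18: g(18,-2)=11934 g(18,0)=30056 g(18,2)=35190 g(18,4)=28764 g(18,6)=17748 g(18,8)=8415 g(18,10)=3042 g(18,12)=815 g(18,14)=153 g(18,16)=18 g(18,18)=1
t=19: g(19,-1)=41990 g(19,1)=65246 g(19,3)=63954 g(19,5)=46512 g(19,7)=26163 g(19,9)=11457 g(19,11)=3857 g(19,13)=968 g(19,15)=171 g(19,17)=19 g(19,19)=1
t=20: g(20,-2)=41990 g(20,0)=107236 g(20,2)=129200 g(20,4)=110466 g(20,6)=72675 g(20,8)=37620 g(20,10)=15314 g(20,12)=4825 g(20,14)=1139 g(20,16)=190 g(20,18)=20 g(20,20)=1
t=21: g(21,-1)=149226 g(21,1)=236436 g(21,3)=239666 g(21,5)=183141 g(21,7)=110295 g(21,9)=52934 g(21,11)=20139 g(21,13)=5964 g(21,15)=1329 g(21,17)=210 g(21,19)=21 g(21,21)=1
t=22: g(22,-2)=149226 g(22,0)=385662 g(22,2)=476102 g(22,4)=422807 g(22,6)=293436 g(22,8)=163229 g(22,10)=73073 g(22,12)=26103 g(22,14)=7293 g(22,16)=1539 g(22,18)=231 g(22,20)=22 g(22,22)=1
t=23: g(23,-1)=534888 g(23,1)=861764 g(23,3)=898909 g(23,5)=716243 g(23,7)=456665 g(23,9)=236302 g(23,11)=99176 g(23,13)=33396 g(23,15)=8832 g(23,17)=1770 g(23,19)=253 g(23,21)=23 g(23,23)=1
Paths never hitting -3: Σ_s g(23,s) = 3848222
Paths hitting -3: 2^23 - 3848222 = 4540386
P = 4540386/8388608 = 2270193/4194304

Answer: 2270193/4194304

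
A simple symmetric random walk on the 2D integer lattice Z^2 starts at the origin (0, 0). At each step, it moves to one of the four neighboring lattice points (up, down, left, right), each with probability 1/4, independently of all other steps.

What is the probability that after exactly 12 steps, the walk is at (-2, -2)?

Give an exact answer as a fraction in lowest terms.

Answer: 114345/4194304

Derivation:
Let h be the number of horizontal steps (so 12-h are vertical). To end at (-2,-2) need (h-2)/2 right-steps and ((12-h)-2)/2 up-steps.
Sum over h with 2 ≤ h ≤ 10, h ≡ 0 (mod 2), 12-h ≡ 0 (mod 2):
h=2: C(12,2)·C(2,0)·C(10,4) = 66·1·210 = 13860
h=4: C(12,4)·C(4,1)·C(8,3) = 495·4·56 = 110880
h=6: C(12,6)·C(6,2)·C(6,2) = 924·15·15 = 207900
h=8: C(12,8)·C(8,3)·C(4,1) = 495·56·4 = 110880
h=10: C(12,10)·C(10,4)·C(2,0) = 66·210·1 = 13860
Total favorable: 457380
Total paths: 4^12 = 16777216
P = 457380/16777216 = 114345/4194304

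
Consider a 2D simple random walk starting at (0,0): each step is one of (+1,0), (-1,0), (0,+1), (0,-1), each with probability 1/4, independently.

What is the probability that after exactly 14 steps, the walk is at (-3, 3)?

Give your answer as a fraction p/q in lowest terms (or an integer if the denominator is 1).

Let h be the number of horizontal steps (so 14-h are vertical). To end at (-3,3) need (h-3)/2 right-steps and ((14-h)+3)/2 up-steps.
Sum over h with 3 ≤ h ≤ 11, h ≡ 1 (mod 2), 14-h ≡ 1 (mod 2):
h=3: C(14,3)·C(3,0)·C(11,7) = 364·1·330 = 120120
h=5: C(14,5)·C(5,1)·C(9,6) = 2002·5·84 = 840840
h=7: C(14,7)·C(7,2)·C(7,5) = 3432·21·21 = 1513512
h=9: C(14,9)·C(9,3)·C(5,4) = 2002·84·5 = 840840
h=11: C(14,11)·C(11,4)·C(3,3) = 364·330·1 = 120120
Total favorable: 3435432
Total paths: 4^14 = 268435456
P = 3435432/268435456 = 429429/33554432

Answer: 429429/33554432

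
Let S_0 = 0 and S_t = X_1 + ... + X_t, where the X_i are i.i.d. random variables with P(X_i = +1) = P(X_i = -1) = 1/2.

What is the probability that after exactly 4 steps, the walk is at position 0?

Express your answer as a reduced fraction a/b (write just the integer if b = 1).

To return to 0 after 4 steps: need exactly 2 steps of +1 and 2 of -1.
Favorable paths: C(4,2) = 6
Total paths: 2^4 = 16
P = 6/16 = 3/8

Answer: 3/8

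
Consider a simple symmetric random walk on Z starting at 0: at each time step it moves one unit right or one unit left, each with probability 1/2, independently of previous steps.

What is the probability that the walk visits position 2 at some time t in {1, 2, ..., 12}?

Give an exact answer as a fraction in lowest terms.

Count via complement. Let g(t,s) = #length-t paths at position s with S_1..S_t all ≠ 2.
g(t,s) = g(t-1,s-1) + g(t-1,s+1) for s ≠ 2; g(t,2) = 0.
t=0: g(0,0)=1
t=1: g(1,-1)=1 g(1,1)=1
t=2: g(2,-2)=1 g(2,0)=2
t=3: g(3,-3)=1 g(3,-1)=3 g(3,1)=2
t=4: g(4,-4)=1 g(4,-2)=4 g(4,0)=5
t=5: g(5,-5)=1 g(5,-3)=5 g(5,-1)=9 g(5,1)=5
t=6: g(6,-6)=1 g(6,-4)=6 g(6,-2)=14 g(6,0)=14
t=7: g(7,-7)=1 g(7,-5)=7 g(7,-3)=20 g(7,-1)=28 g(7,1)=14
t=8: g(8,-8)=1 g(8,-6)=8 g(8,-4)=27 g(8,-2)=48 g(8,0)=42
t=9: g(9,-9)=1 g(9,-7)=9 g(9,-5)=35 g(9,-3)=75 g(9,-1)=90 g(9,1)=42
t=10: g(10,-10)=1 g(10,-8)=10 g(10,-6)=44 g(10,-4)=110 g(10,-2)=165 g(10,0)=132
t=11: g(11,-11)=1 g(11,-9)=11 g(11,-7)=54 g(11,-5)=154 g(11,-3)=275 g(11,-1)=297 g(11,1)=132
t=12: g(12,-12)=1 g(12,-10)=12 g(12,-8)=65 g(12,-6)=208 g(12,-4)=429 g(12,-2)=572 g(12,0)=429
Paths never hitting 2: Σ_s g(12,s) = 1716
Paths hitting 2: 2^12 - 1716 = 2380
P = 2380/4096 = 595/1024

Answer: 595/1024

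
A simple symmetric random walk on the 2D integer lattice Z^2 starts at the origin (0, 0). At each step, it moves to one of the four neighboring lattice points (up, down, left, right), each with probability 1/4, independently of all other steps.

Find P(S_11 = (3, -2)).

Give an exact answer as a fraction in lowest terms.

Let h be the number of horizontal steps (so 11-h are vertical). To end at (3,-2) need (h+3)/2 right-steps and ((11-h)-2)/2 up-steps.
Sum over h with 3 ≤ h ≤ 9, h ≡ 1 (mod 2), 11-h ≡ 0 (mod 2):
h=3: C(11,3)·C(3,3)·C(8,3) = 165·1·56 = 9240
h=5: C(11,5)·C(5,4)·C(6,2) = 462·5·15 = 34650
h=7: C(11,7)·C(7,5)·C(4,1) = 330·21·4 = 27720
h=9: C(11,9)·C(9,6)·C(2,0) = 55·84·1 = 4620
Total favorable: 76230
Total paths: 4^11 = 4194304
P = 76230/4194304 = 38115/2097152

Answer: 38115/2097152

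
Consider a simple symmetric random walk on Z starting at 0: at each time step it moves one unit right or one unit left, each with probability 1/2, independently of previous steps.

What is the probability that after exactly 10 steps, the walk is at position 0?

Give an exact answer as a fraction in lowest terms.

Answer: 63/256

Derivation:
To return to 0 after 10 steps: need exactly 5 steps of +1 and 5 of -1.
Favorable paths: C(10,5) = 252
Total paths: 2^10 = 1024
P = 252/1024 = 63/256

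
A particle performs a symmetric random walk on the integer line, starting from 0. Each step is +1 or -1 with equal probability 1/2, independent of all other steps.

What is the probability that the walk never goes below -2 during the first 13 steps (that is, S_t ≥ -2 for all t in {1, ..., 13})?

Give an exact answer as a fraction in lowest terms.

Answer: 4719/8192

Derivation:
Let f(t,s) = #length-t paths at position s with S_1..S_t all ≥ -2.
f(t,s) = f(t-1,s-1) + f(t-1,s+1) for s ≥ -2; f(t,s) = 0 for s < -2.
t=0: f(0,0)=1
t=1: f(1,-1)=1 f(1,1)=1
t=2: f(2,-2)=1 f(2,0)=2 f(2,2)=1
t=3: f(3,-1)=3 f(3,1)=3 f(3,3)=1
t=4: f(4,-2)=3 f(4,0)=6 f(4,2)=4 f(4,4)=1
t=5: f(5,-1)=9 f(5,1)=10 f(5,3)=5 f(5,5)=1
t=6: f(6,-2)=9 f(6,0)=19 f(6,2)=15 f(6,4)=6 f(6,6)=1
t=7: f(7,-1)=28 f(7,1)=34 f(7,3)=21 f(7,5)=7 f(7,7)=1
t=8: f(8,-2)=28 f(8,0)=62 f(8,2)=55 f(8,4)=28 f(8,6)=8 f(8,8)=1
t=9: f(9,-1)=90 f(9,1)=117 f(9,3)=83 f(9,5)=36 f(9,7)=9 f(9,9)=1
t=10: f(10,-2)=90 f(10,0)=207 f(10,2)=200 f(10,4)=119 f(10,6)=45 f(10,8)=10 f(10,10)=1
t=11: f(11,-1)=297 f(11,1)=407 f(11,3)=319 f(11,5)=164 f(11,7)=55 f(11,9)=11 f(11,11)=1
t=12: f(12,-2)=297 f(12,0)=704 f(12,2)=726 f(12,4)=483 f(12,6)=219 f(12,8)=66 f(12,10)=12 f(12,12)=1
t=13: f(13,-1)=1001 f(13,1)=1430 f(13,3)=1209 f(13,5)=702 f(13,7)=285 f(13,9)=78 f(13,11)=13 f(13,13)=1
Σ_s f(13,s) = 4719
P = 4719/8192 = 4719/8192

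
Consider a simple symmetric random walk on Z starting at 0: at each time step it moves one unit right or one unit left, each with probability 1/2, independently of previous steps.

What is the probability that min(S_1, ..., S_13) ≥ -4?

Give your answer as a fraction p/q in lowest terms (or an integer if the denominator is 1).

Answer: 6721/8192

Derivation:
Let f(t,s) = #length-t paths at position s with S_1..S_t all ≥ -4.
f(t,s) = f(t-1,s-1) + f(t-1,s+1) for s ≥ -4; f(t,s) = 0 for s < -4.
t=0: f(0,0)=1
t=1: f(1,-1)=1 f(1,1)=1
t=2: f(2,-2)=1 f(2,0)=2 f(2,2)=1
t=3: f(3,-3)=1 f(3,-1)=3 f(3,1)=3 f(3,3)=1
t=4: f(4,-4)=1 f(4,-2)=4 f(4,0)=6 f(4,2)=4 f(4,4)=1
t=5: f(5,-3)=5 f(5,-1)=10 f(5,1)=10 f(5,3)=5 f(5,5)=1
t=6: f(6,-4)=5 f(6,-2)=15 f(6,0)=20 f(6,2)=15 f(6,4)=6 f(6,6)=1
t=7: f(7,-3)=20 f(7,-1)=35 f(7,1)=35 f(7,3)=21 f(7,5)=7 f(7,7)=1
t=8: f(8,-4)=20 f(8,-2)=55 f(8,0)=70 f(8,2)=56 f(8,4)=28 f(8,6)=8 f(8,8)=1
t=9: f(9,-3)=75 f(9,-1)=125 f(9,1)=126 f(9,3)=84 f(9,5)=36 f(9,7)=9 f(9,9)=1
t=10: f(10,-4)=75 f(10,-2)=200 f(10,0)=251 f(10,2)=210 f(10,4)=120 f(10,6)=45 f(10,8)=10 f(10,10)=1
t=11: f(11,-3)=275 f(11,-1)=451 f(11,1)=461 f(11,3)=330 f(11,5)=165 f(11,7)=55 f(11,9)=11 f(11,11)=1
t=12: f(12,-4)=275 f(12,-2)=726 f(12,0)=912 f(12,2)=791 f(12,4)=495 f(12,6)=220 f(12,8)=66 f(12,10)=12 f(12,12)=1
t=13: f(13,-3)=1001 f(13,-1)=1638 f(13,1)=1703 f(13,3)=1286 f(13,5)=715 f(13,7)=286 f(13,9)=78 f(13,11)=13 f(13,13)=1
Σ_s f(13,s) = 6721
P = 6721/8192 = 6721/8192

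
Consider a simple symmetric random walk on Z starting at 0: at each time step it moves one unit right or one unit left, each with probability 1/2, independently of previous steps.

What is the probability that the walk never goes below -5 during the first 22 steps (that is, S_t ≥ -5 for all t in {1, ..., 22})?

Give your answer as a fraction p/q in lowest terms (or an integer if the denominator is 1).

Let f(t,s) = #length-t paths at position s with S_1..S_t all ≥ -5.
f(t,s) = f(t-1,s-1) + f(t-1,s+1) for s ≥ -5; f(t,s) = 0 for s < -5.
t=0: f(0,0)=1
t=1: f(1,-1)=1 f(1,1)=1
t=2: f(2,-2)=1 f(2,0)=2 f(2,2)=1
t=3: f(3,-3)=1 f(3,-1)=3 f(3,1)=3 f(3,3)=1
t=4: f(4,-4)=1 f(4,-2)=4 f(4,0)=6 f(4,2)=4 f(4,4)=1
t=5: f(5,-5)=1 f(5,-3)=5 f(5,-1)=10 f(5,1)=10 f(5,3)=5 f(5,5)=1
t=6: f(6,-4)=6 f(6,-2)=15 f(6,0)=20 f(6,2)=15 f(6,4)=6 f(6,6)=1
t=7: f(7,-5)=6 f(7,-3)=21 f(7,-1)=35 f(7,1)=35 f(7,3)=21 f(7,5)=7 f(7,7)=1
t=8: f(8,-4)=27 f(8,-2)=56 f(8,0)=70 f(8,2)=56 f(8,4)=28 f(8,6)=8 f(8,8)=1
t=9: f(9,-5)=27 f(9,-3)=83 f(9,-1)=126 f(9,1)=126 f(9,3)=84 f(9,5)=36 f(9,7)=9 f(9,9)=1
t=10: f(10,-4)=110 f(10,-2)=209 f(10,0)=252 f(10,2)=210 f(10,4)=120 f(10,6)=45 f(10,8)=10 f(10,10)=1
t=11: f(11,-5)=110 f(11,-3)=319 f(11,-1)=461 f(11,1)=462 f(11,3)=330 f(11,5)=165 f(11,7)=55 f(11,9)=11 f(11,11)=1
t=12: f(12,-4)=429 f(12,-2)=780 f(12,0)=923 f(12,2)=792 f(12,4)=495 f(12,6)=220 f(12,8)=66 f(12,10)=12 f(12,12)=1
t=13: f(13,-5)=429 f(13,-3)=1209 f(13,-1)=1703 f(13,1)=1715 f(13,3)=1287 f(13,5)=715 f(13,7)=286 f(13,9)=78 f(13,11)=13 f(13,13)=1
t=14: f(14,-4)=1638 f(14,-2)=2912 f(14,0)=3418 f(14,2)=3002 f(14,4)=2002 f(14,6)=1001 f(14,8)=364 f(14,10)=91 f(14,12)=14 f(14,14)=1
t=15: f(15,-5)=1638 f(15,-3)=4550 f(15,-1)=6330 f(15,1)=6420 f(15,3)=5004 f(15,5)=3003 f(15,7)=1365 f(15,9)=455 f(15,11)=105 f(15,13)=15 f(15,15)=1
t=16: f(16,-4)=6188 f(16,-2)=10880 f(16,0)=12750 f(16,2)=11424 f(16,4)=8007 f(16,6)=4368 f(16,8)=1820 f(16,10)=560 f(16,12)=120 f(16,14)=16 f(16,16)=1
t=17: f(17,-5)=6188 f(17,-3)=17068 f(17,-1)=23630 f(17,1)=24174 f(17,3)=19431 f(17,5)=12375 f(17,7)=6188 f(17,9)=2380 f(17,11)=680 f(17,13)=136 f(17,15)=17 f(17,17)=1
t=18: f(18,-4)=23256 f(18,-2)=40698 f(18,0)=47804 f(18,2)=43605 f(18,4)=31806 f(18,6)=18563 f(18,8)=8568 f(18,10)=3060 f(18,12)=816 f(18,14)=153 f(18,16)=18 f(18,18)=1
t=19: f(19,-5)=23256 f(19,-3)=63954 f(19,-1)=88502 f(19,1)=91409 f(19,3)=75411 f(19,5)=50369 f(19,7)=27131 f(19,9)=11628 f(19,11)=3876 f(19,13)=969 f(19,15)=171 f(19,17)=19 f(19,19)=1
t=20: f(20,-4)=87210 f(20,-2)=152456 f(20,0)=179911 f(20,2)=166820 f(20,4)=125780 f(20,6)=77500 f(20,8)=38759 f(20,10)=15504 f(20,12)=4845 f(20,14)=1140 f(20,16)=190 f(20,18)=20 f(20,20)=1
t=21: f(21,-5)=87210 f(21,-3)=239666 f(21,-1)=332367 f(21,1)=346731 f(21,3)=292600 f(21,5)=203280 f(21,7)=116259 f(21,9)=54263 f(21,11)=20349 f(21,13)=5985 f(21,15)=1330 f(21,17)=210 f(21,19)=21 f(21,21)=1
t=22: f(22,-4)=326876 f(22,-2)=572033 f(22,0)=679098 f(22,2)=639331 f(22,4)=495880 f(22,6)=319539 f(22,8)=170522 f(22,10)=74612 f(22,12)=26334 f(22,14)=7315 f(22,16)=1540 f(22,18)=231 f(22,20)=22 f(22,22)=1
Σ_s f(22,s) = 3313334
P = 3313334/4194304 = 1656667/2097152

Answer: 1656667/2097152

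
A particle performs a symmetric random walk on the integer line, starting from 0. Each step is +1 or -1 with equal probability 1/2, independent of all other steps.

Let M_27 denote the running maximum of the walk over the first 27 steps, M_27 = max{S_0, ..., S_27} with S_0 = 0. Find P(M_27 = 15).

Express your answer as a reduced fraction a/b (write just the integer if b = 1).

Let M_27 = max(S_0,...,S_27). Use the reflection principle: for j ≥ 1, #{paths with M_27 ≥ j} = #{S_27 ≥ j} + #{S_27 ≥ j+1}.
By reflection, #{M_27 ≥ 15} = #{S_27 ≥ 15} + #{S_27 ≥ 16} = 397594 + 101584 = 499178.
#{M_27 ≥ 16} = #{S_27 ≥ 16} + #{S_27 ≥ 17} = 101584 + 101584 = 203168.
#{M_27 = 15} = 499178 - 203168 = 296010.
P(M_27 = 15) = 296010/134217728 = 148005/67108864

Answer: 148005/67108864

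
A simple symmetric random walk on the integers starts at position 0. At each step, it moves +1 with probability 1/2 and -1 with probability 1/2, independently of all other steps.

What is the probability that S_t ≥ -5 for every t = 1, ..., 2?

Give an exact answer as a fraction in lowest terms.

Let f(t,s) = #length-t paths at position s with S_1..S_t all ≥ -5.
f(t,s) = f(t-1,s-1) + f(t-1,s+1) for s ≥ -5; f(t,s) = 0 for s < -5.
t=0: f(0,0)=1
t=1: f(1,-1)=1 f(1,1)=1
t=2: f(2,-2)=1 f(2,0)=2 f(2,2)=1
Σ_s f(2,s) = 4
P = 4/4 = 1

Answer: 1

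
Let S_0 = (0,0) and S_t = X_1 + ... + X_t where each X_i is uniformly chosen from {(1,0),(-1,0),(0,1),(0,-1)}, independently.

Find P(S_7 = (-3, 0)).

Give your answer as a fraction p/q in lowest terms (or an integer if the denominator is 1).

Answer: 441/16384

Derivation:
Let h be the number of horizontal steps (so 7-h are vertical). To end at (-3,0) need (h-3)/2 right-steps and ((7-h)+0)/2 up-steps.
Sum over h with 3 ≤ h ≤ 7, h ≡ 1 (mod 2), 7-h ≡ 0 (mod 2):
h=3: C(7,3)·C(3,0)·C(4,2) = 35·1·6 = 210
h=5: C(7,5)·C(5,1)·C(2,1) = 21·5·2 = 210
h=7: C(7,7)·C(7,2)·C(0,0) = 1·21·1 = 21
Total favorable: 441
Total paths: 4^7 = 16384
P = 441/16384 = 441/16384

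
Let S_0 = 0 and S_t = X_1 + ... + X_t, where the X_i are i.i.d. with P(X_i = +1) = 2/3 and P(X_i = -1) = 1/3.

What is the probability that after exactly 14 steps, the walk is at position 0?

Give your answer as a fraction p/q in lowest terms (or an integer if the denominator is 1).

To be at 0 after 14 steps: need exactly 7 steps of +1 and 7 of -1.
Number of such sequences: C(14,7) = 3432
Each has probability (2/3)^7 · (1/3)^7 = 128/4782969
P = 3432 · 128/4782969 = 146432/1594323

Answer: 146432/1594323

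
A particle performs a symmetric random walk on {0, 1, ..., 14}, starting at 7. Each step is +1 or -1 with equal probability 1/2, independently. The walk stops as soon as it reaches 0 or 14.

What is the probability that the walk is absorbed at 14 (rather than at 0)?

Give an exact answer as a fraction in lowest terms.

Symmetric walk (p = 1/2): the harmonic-function argument gives P(hit 14 before 0 | start at 7) = a/N.
P = 7/14 = 1/2

Answer: 1/2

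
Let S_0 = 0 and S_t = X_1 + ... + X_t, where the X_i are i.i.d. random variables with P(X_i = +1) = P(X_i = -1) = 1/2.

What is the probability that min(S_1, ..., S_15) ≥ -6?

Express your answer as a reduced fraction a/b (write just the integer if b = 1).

Let f(t,s) = #length-t paths at position s with S_1..S_t all ≥ -6.
f(t,s) = f(t-1,s-1) + f(t-1,s+1) for s ≥ -6; f(t,s) = 0 for s < -6.
t=0: f(0,0)=1
t=1: f(1,-1)=1 f(1,1)=1
t=2: f(2,-2)=1 f(2,0)=2 f(2,2)=1
t=3: f(3,-3)=1 f(3,-1)=3 f(3,1)=3 f(3,3)=1
t=4: f(4,-4)=1 f(4,-2)=4 f(4,0)=6 f(4,2)=4 f(4,4)=1
t=5: f(5,-5)=1 f(5,-3)=5 f(5,-1)=10 f(5,1)=10 f(5,3)=5 f(5,5)=1
t=6: f(6,-6)=1 f(6,-4)=6 f(6,-2)=15 f(6,0)=20 f(6,2)=15 f(6,4)=6 f(6,6)=1
t=7: f(7,-5)=7 f(7,-3)=21 f(7,-1)=35 f(7,1)=35 f(7,3)=21 f(7,5)=7 f(7,7)=1
t=8: f(8,-6)=7 f(8,-4)=28 f(8,-2)=56 f(8,0)=70 f(8,2)=56 f(8,4)=28 f(8,6)=8 f(8,8)=1
t=9: f(9,-5)=35 f(9,-3)=84 f(9,-1)=126 f(9,1)=126 f(9,3)=84 f(9,5)=36 f(9,7)=9 f(9,9)=1
t=10: f(10,-6)=35 f(10,-4)=119 f(10,-2)=210 f(10,0)=252 f(10,2)=210 f(10,4)=120 f(10,6)=45 f(10,8)=10 f(10,10)=1
t=11: f(11,-5)=154 f(11,-3)=329 f(11,-1)=462 f(11,1)=462 f(11,3)=330 f(11,5)=165 f(11,7)=55 f(11,9)=11 f(11,11)=1
t=12: f(12,-6)=154 f(12,-4)=483 f(12,-2)=791 f(12,0)=924 f(12,2)=792 f(12,4)=495 f(12,6)=220 f(12,8)=66 f(12,10)=12 f(12,12)=1
t=13: f(13,-5)=637 f(13,-3)=1274 f(13,-1)=1715 f(13,1)=1716 f(13,3)=1287 f(13,5)=715 f(13,7)=286 f(13,9)=78 f(13,11)=13 f(13,13)=1
t=14: f(14,-6)=637 f(14,-4)=1911 f(14,-2)=2989 f(14,0)=3431 f(14,2)=3003 f(14,4)=2002 f(14,6)=1001 f(14,8)=364 f(14,10)=91 f(14,12)=14 f(14,14)=1
t=15: f(15,-5)=2548 f(15,-3)=4900 f(15,-1)=6420 f(15,1)=6434 f(15,3)=5005 f(15,5)=3003 f(15,7)=1365 f(15,9)=455 f(15,11)=105 f(15,13)=15 f(15,15)=1
Σ_s f(15,s) = 30251
P = 30251/32768 = 30251/32768

Answer: 30251/32768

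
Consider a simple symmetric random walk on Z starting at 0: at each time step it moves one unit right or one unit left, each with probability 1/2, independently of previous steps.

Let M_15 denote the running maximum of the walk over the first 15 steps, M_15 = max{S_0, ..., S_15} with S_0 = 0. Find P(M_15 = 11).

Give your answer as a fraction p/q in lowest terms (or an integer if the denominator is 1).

Let M_15 = max(S_0,...,S_15). Use the reflection principle: for j ≥ 1, #{paths with M_15 ≥ j} = #{S_15 ≥ j} + #{S_15 ≥ j+1}.
By reflection, #{M_15 ≥ 11} = #{S_15 ≥ 11} + #{S_15 ≥ 12} = 121 + 16 = 137.
#{M_15 ≥ 12} = #{S_15 ≥ 12} + #{S_15 ≥ 13} = 16 + 16 = 32.
#{M_15 = 11} = 137 - 32 = 105.
P(M_15 = 11) = 105/32768 = 105/32768

Answer: 105/32768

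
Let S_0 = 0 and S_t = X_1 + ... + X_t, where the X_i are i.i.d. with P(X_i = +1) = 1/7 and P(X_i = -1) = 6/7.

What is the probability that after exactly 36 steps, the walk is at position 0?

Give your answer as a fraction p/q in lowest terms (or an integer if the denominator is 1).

To be at 0 after 36 steps: need exactly 18 steps of +1 and 18 of -1.
Number of such sequences: C(36,18) = 9075135300
Each has probability (1/7)^18 · (6/7)^18 = 101559956668416/2651730845859653471779023381601
P = 9075135300 · 101559956668416/2651730845859653471779023381601 = 131667192546858919526400/378818692265664781682717625943

Answer: 131667192546858919526400/378818692265664781682717625943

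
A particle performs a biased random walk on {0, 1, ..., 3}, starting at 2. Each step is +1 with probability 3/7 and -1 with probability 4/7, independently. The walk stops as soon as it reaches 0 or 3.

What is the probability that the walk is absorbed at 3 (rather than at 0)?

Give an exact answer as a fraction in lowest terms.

Answer: 21/37

Derivation:
Biased walk: p = 3/7, q = 4/7, r = q/p = 4/3
Gambler's ruin: P(hit 3 before 0 | start at 2) = (1 - r^a)/(1 - r^N)
r^2 = 16/9; r^3 = 64/27
P = (1 - 16/9) / (1 - 64/27) = -7/9 / -37/27 = 21/37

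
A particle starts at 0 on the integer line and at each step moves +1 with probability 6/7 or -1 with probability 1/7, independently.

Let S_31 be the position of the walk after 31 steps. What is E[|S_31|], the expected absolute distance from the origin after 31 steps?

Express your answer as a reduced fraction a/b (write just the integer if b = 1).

Answer: 499085454888212177721848995/22539340290692258087863249

Derivation:
S_31 takes values m ≡ 1 (mod 2) with |m| ≤ 31; P(S_31=m) = C(31,(31+m)/2) · (6/7)^((31+m)/2) · (1/7)^((31-m)/2).
Distribution: P(S=-31)=1/157775382034845806615042743, P(S=-29)=186/157775382034845806615042743, P(S=-27)=16740/157775382034845806615042743, P(S=-25)=970920/157775382034845806615042743, P(S=-23)=5825520/22539340290692258087863249, P(S=-21)=188746848/22539340290692258087863249, P(S=-19)=4907418048/22539340290692258087863249, P(S=-17)=736112707200/157775382034845806615042743, P(S=-15)=13250028729600/157775382034845806615042743, P(S=-13)=203167107187200/157775382034845806615042743, P(S=-11)=2681805814871040/157775382034845806615042743, P(S=-9)=4388409515243520/22539340290692258087863249, P(S=-7)=43884095152435200/22539340290692258087863249, P(S=-5)=384829757490585600/22539340290692258087863249, P(S=-3)=20780806904491622400/157775382034845806615042743, P(S=-1)=141309486950543032320/157775382034845806615042743, P(S=1)=847856921703258193920/157775382034845806615042743, P(S=3)=4488654291370190438400/157775382034845806615042743, P(S=5)=2992436194246793625600/22539340290692258087863249, P(S=7)=12284738060592100147200/22539340290692258087863249, P(S=9)=44225057018131560529920/22539340290692258087863249, P(S=11)=972951254398894331658240/157775382034845806615042743, P(S=13)=2653503421087893631795200/157775382034845806615042743, P(S=15)=6229964553858532874649600/157775382034845806615042743, P(S=17)=12459929107717065749299200/157775382034845806615042743, P(S=19)=2990382985852095779831808/22539340290692258087863249, P(S=21)=4140530288102901848997888/22539340290692258087863249, P(S=23)=4600589209003224276664320/22539340290692258087863249, P(S=25)=27603535254019345659985920/157775382034845806615042743, P(S=27)=17133228778356835237232640/157775382034845806615042743, P(S=29)=6853291511342734094893056/157775382034845806615042743, P(S=31)=1326443518324400147398656/157775382034845806615042743
E[|S_31|] = Σ_m |m|·P(S_31=m) = 499085454888212177721848995/22539340290692258087863249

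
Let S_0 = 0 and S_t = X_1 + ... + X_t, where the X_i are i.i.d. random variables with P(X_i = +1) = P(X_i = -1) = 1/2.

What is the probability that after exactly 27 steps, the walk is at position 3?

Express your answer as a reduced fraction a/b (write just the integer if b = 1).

To reach position 3 after 27 steps: need 15 steps of +1 and 12 of -1.
Favorable paths: C(27,15) = 17383860
Total paths: 2^27 = 134217728
P = 17383860/134217728 = 4345965/33554432

Answer: 4345965/33554432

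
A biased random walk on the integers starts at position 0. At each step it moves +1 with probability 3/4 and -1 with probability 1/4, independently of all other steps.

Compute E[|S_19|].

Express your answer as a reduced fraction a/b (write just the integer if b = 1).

S_19 takes values m ≡ 1 (mod 2) with |m| ≤ 19; P(S_19=m) = C(19,(19+m)/2) · (3/4)^((19+m)/2) · (1/4)^((19-m)/2).
Distribution: P(S=-19)=1/274877906944, P(S=-17)=57/274877906944, P(S=-15)=1539/274877906944, P(S=-13)=26163/274877906944, P(S=-11)=78489/68719476736, P(S=-9)=706401/68719476736, P(S=-7)=4944807/68719476736, P(S=-5)=27549639/68719476736, P(S=-3)=247946751/137438953472, P(S=-1)=909138087/137438953472, P(S=1)=2727414261/137438953472, P(S=3)=6694562277/137438953472, P(S=5)=6694562277/68719476736, P(S=7)=10814292909/68719476736, P(S=9)=13904090883/68719476736, P(S=11)=13904090883/68719476736, P(S=13)=41712272649/274877906944, P(S=15)=22082967873/274877906944, P(S=17)=7360989291/274877906944, P(S=19)=1162261467/274877906944
E[|S_19|] = Σ_m |m|·P(S_19=m) = 163711838773/17179869184

Answer: 163711838773/17179869184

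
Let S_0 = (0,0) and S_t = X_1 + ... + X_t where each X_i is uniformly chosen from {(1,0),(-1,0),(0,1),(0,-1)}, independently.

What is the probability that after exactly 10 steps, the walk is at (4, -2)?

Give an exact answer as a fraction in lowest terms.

Answer: 4725/524288

Derivation:
Let h be the number of horizontal steps (so 10-h are vertical). To end at (4,-2) need (h+4)/2 right-steps and ((10-h)-2)/2 up-steps.
Sum over h with 4 ≤ h ≤ 8, h ≡ 0 (mod 2), 10-h ≡ 0 (mod 2):
h=4: C(10,4)·C(4,4)·C(6,2) = 210·1·15 = 3150
h=6: C(10,6)·C(6,5)·C(4,1) = 210·6·4 = 5040
h=8: C(10,8)·C(8,6)·C(2,0) = 45·28·1 = 1260
Total favorable: 9450
Total paths: 4^10 = 1048576
P = 9450/1048576 = 4725/524288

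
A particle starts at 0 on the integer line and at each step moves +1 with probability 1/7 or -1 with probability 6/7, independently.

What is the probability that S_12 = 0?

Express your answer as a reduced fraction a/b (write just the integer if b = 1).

To be at 0 after 12 steps: need exactly 6 steps of +1 and 6 of -1.
Number of such sequences: C(12,6) = 924
Each has probability (1/7)^6 · (6/7)^6 = 46656/13841287201
P = 924 · 46656/13841287201 = 6158592/1977326743

Answer: 6158592/1977326743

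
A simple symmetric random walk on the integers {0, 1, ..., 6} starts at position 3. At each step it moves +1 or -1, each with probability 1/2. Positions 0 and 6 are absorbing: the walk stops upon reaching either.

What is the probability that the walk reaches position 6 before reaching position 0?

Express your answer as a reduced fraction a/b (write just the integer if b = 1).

Symmetric walk (p = 1/2): the harmonic-function argument gives P(hit 6 before 0 | start at 3) = a/N.
P = 3/6 = 1/2

Answer: 1/2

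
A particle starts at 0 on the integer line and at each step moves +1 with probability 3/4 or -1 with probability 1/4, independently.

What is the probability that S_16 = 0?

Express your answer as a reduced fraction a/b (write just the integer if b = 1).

To be at 0 after 16 steps: need exactly 8 steps of +1 and 8 of -1.
Number of such sequences: C(16,8) = 12870
Each has probability (3/4)^8 · (1/4)^8 = 6561/4294967296
P = 12870 · 6561/4294967296 = 42220035/2147483648

Answer: 42220035/2147483648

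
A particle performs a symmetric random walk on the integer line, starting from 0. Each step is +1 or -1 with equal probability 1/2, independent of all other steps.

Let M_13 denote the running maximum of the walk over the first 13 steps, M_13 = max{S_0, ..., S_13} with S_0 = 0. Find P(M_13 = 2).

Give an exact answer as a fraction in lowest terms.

Let M_13 = max(S_0,...,S_13). Use the reflection principle: for j ≥ 1, #{paths with M_13 ≥ j} = #{S_13 ≥ j} + #{S_13 ≥ j+1}.
By reflection, #{M_13 ≥ 2} = #{S_13 ≥ 2} + #{S_13 ≥ 3} = 2380 + 2380 = 4760.
#{M_13 ≥ 3} = #{S_13 ≥ 3} + #{S_13 ≥ 4} = 2380 + 1093 = 3473.
#{M_13 = 2} = 4760 - 3473 = 1287.
P(M_13 = 2) = 1287/8192 = 1287/8192

Answer: 1287/8192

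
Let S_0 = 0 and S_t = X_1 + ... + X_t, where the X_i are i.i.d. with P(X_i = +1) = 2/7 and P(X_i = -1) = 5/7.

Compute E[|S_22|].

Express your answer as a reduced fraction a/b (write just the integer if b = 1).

S_22 takes values m ≡ 0 (mod 2) with |m| ≤ 22; P(S_22=m) = C(22,(22+m)/2) · (2/7)^((22+m)/2) · (5/7)^((22-m)/2).
Distribution: P(S=-22)=2384185791015625/3909821048582988049, P(S=-20)=20980834960937500/3909821048582988049, P(S=-18)=12588500976562500/558545864083284007, P(S=-16)=33569335937500000/558545864083284007, P(S=-14)=63781738281250000/558545864083284007, P(S=-12)=91845703125000000/558545864083284007, P(S=-10)=104091796875000000/558545864083284007, P(S=-8)=666187500000000000/3909821048582988049, P(S=-6)=499640625000000000/3909821048582988049, P(S=-4)=44412500000000000/558545864083284007, P(S=-2)=23094500000000000/558545864083284007, P(S=0)=10077600000000000/558545864083284007, P(S=2)=3695120000000000/558545864083284007, P(S=4)=1136960000000000/558545864083284007, P(S=6)=2046528000000000/3909821048582988049, P(S=8)=436592640000000/3909821048582988049, P(S=10)=10914816000000/558545864083284007, P(S=12)=1540915200000/558545864083284007, P(S=14)=171212800000/558545864083284007, P(S=16)=14417920000/558545864083284007, P(S=18)=865075200/558545864083284007, P(S=20)=230686720/3909821048582988049, P(S=22)=4194304/3909821048582988049
E[|S_22|] = Σ_m |m|·P(S_22=m) = 37064527930464193038/3909821048582988049

Answer: 37064527930464193038/3909821048582988049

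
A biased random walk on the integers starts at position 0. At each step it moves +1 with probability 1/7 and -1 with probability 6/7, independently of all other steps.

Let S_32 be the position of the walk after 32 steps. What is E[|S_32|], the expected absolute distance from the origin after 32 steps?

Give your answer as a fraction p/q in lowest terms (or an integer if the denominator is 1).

Answer: 25244062548447538892236606880/1104427674243920646305299201

Derivation:
S_32 takes values m ≡ 0 (mod 2) with |m| ≤ 32; P(S_32=m) = C(32,(32+m)/2) · (1/7)^((32+m)/2) · (6/7)^((32-m)/2).
Distribution: P(S=-32)=7958661109946400884391936/1104427674243920646305299201, P(S=-30)=42446192586380804716756992/1104427674243920646305299201, P(S=-28)=109652664181483745518288896/1104427674243920646305299201, P(S=-26)=182754440302472909197148160/1104427674243920646305299201, P(S=-24)=220828282032154765279887360/1104427674243920646305299201, P(S=-22)=29443770937620635370651648/157775382034845806615042743, P(S=-20)=22082828203215476527988736/157775382034845806615042743, P(S=-18)=95692255547267064954617856/1104427674243920646305299201, P(S=-16)=49839716430868262997196800/1104427674243920646305299201, P(S=-14)=22150985080385894665420800/1104427674243920646305299201, P(S=-12)=8491210947481259621744640/1104427674243920646305299201, P(S=-10)=2830403649160419873914880/1104427674243920646305299201, P(S=-8)=117933485381684161413120/157775382034845806615042743, P(S=-6)=30239355226072861900800/157775382034845806615042743, P(S=-4)=47878979107948698009600/1104427674243920646305299201, P(S=-2)=9575795821589739601920/1104427674243920646305299201, P(S=0)=1695713843406516387840/1104427674243920646305299201, P(S=2)=265994328377492766720/1104427674243920646305299201, P(S=4)=36943656719096217600/1104427674243920646305299201, P(S=6)=648134328405196800/157775382034845806615042743, P(S=8)=70214552243896320/157775382034845806615042743, P(S=10)=46809701495930880/1104427674243920646305299201, P(S=12)=3900808457994240/1104427674243920646305299201, P(S=14)=282667279564800/1104427674243920646305299201, P(S=16)=17666704972800/1104427674243920646305299201, P(S=18)=942224265216/1104427674243920646305299201, P(S=20)=6039899136/157775382034845806615042743, P(S=22)=223699968/157775382034845806615042743, P(S=24)=46604160/1104427674243920646305299201, P(S=26)=1071360/1104427674243920646305299201, P(S=28)=17856/1104427674243920646305299201, P(S=30)=192/1104427674243920646305299201, P(S=32)=1/1104427674243920646305299201
E[|S_32|] = Σ_m |m|·P(S_32=m) = 25244062548447538892236606880/1104427674243920646305299201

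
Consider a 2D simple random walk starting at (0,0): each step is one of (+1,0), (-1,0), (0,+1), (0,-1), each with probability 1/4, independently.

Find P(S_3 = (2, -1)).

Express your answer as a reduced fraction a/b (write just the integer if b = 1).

Let h be the number of horizontal steps (so 3-h are vertical). To end at (2,-1) need (h+2)/2 right-steps and ((3-h)-1)/2 up-steps.
Sum over h with 2 ≤ h ≤ 2, h ≡ 0 (mod 2), 3-h ≡ 1 (mod 2):
h=2: C(3,2)·C(2,2)·C(1,0) = 3·1·1 = 3
Total favorable: 3
Total paths: 4^3 = 64
P = 3/64 = 3/64

Answer: 3/64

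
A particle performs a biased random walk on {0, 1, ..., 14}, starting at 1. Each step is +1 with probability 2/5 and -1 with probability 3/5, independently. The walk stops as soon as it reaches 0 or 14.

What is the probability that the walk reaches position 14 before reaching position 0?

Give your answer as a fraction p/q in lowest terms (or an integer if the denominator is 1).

Biased walk: p = 2/5, q = 3/5, r = q/p = 3/2
Gambler's ruin: P(hit 14 before 0 | start at 1) = (1 - r^a)/(1 - r^N)
r^1 = 3/2; r^14 = 4782969/16384
P = (1 - 3/2) / (1 - 4782969/16384) = -1/2 / -4766585/16384 = 8192/4766585

Answer: 8192/4766585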